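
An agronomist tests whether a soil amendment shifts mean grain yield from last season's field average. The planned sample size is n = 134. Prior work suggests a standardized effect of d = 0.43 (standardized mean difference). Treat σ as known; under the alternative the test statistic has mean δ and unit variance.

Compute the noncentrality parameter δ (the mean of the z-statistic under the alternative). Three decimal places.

δ ≈ 4.978

The noncentrality parameter scales effect size by the design's sample-size factor: δ = d·√n = 0.43 × √134 = 4.9776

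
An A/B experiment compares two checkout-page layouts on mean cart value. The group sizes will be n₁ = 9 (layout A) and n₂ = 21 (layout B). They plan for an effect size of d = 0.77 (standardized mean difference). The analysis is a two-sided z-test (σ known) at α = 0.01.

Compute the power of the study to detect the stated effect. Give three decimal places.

Noncentrality parameter: δ = d / √(1/n₁ + 1/n₂) = 0.77 / √(1/9 + 1/21) = 1.9327
Two-sided α = 0.01 → critical value z_{0.005} = 2.576.
Power = Φ(δ − 2.576) + Φ(−δ − 2.576) = Φ(-0.643) + Φ(-4.509) = 0.2601 + 0.0000 = 0.2601.

Power ≈ 0.260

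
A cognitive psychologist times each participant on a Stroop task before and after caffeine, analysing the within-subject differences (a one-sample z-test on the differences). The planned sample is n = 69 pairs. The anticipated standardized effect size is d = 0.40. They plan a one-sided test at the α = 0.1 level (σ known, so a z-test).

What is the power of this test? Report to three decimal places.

Power ≈ 0.979

Noncentrality parameter: δ = d·√n = 0.40 × √69 = 3.3226
One-sided α = 0.1 → critical value z_{0.1} = 1.282.
Power = Φ(δ − 1.282) = Φ(2.041) = 0.9794.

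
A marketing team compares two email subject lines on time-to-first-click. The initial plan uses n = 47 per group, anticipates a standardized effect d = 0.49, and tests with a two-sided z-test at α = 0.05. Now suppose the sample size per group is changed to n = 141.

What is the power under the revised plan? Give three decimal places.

With n = 141 per group: δ = d·√(n/2) = 0.49 × √(141/2) = 4.1142. Critical value z_{0.025} = 1.960.
Revised power = Φ(δ − 1.960) + Φ(−δ − 1.960) = Φ(2.154) + Φ(-6.074) = 0.9844 + 0.0000 = 0.9844.

Power ≈ 0.984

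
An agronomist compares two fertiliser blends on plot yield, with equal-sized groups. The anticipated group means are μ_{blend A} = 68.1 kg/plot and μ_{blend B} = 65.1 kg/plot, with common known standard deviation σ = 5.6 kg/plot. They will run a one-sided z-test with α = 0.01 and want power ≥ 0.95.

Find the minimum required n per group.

n = 110 per group

Standardized effect: d = |μ_{blend A} − μ_{blend B}| / σ = |68.1 − 65.1| / 5.6 = 0.5357
Set Φ(δ − 2.326) = 0.95; then δ − 2.326 = Φ⁻¹(0.95) = 1.645, giving δ = 3.971.
δ = d·√(n/2) ⇒ n = 2(δ/d)² = 2 × (3.971 / 0.5357)² = 109.90.
Rounding up, n = 110 per group.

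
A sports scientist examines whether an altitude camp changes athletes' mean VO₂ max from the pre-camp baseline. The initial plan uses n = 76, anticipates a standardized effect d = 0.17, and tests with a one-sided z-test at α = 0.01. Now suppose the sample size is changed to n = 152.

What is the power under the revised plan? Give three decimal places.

Power ≈ 0.409

With n = 152: δ = d·√n = 0.17 × √152 = 2.0959. Critical value z_{0.01} = 2.326.
Revised power = P(Z > 2.326 − δ) = Φ(-0.230) = 0.4089.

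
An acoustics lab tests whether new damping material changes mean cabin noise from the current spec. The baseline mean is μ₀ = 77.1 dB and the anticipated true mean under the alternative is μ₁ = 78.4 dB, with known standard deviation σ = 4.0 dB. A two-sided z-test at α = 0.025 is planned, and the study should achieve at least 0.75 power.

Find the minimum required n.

n = 81

Standardized effect: d = |μ₁ − μ₀| / σ = |78.4 − 77.1| / 4.0 = 0.3250
Set Φ(δ − 2.241) = 0.75; then δ − 2.241 = Φ⁻¹(0.75) = 0.674, giving δ = 2.916.
(The Φ(−δ − z_{α/2}) term is vanishingly small for δ > 0 and is dropped in the standard sample-size formula.)
δ = d·√n ⇒ n = (δ/d)² = (2.916 / 0.3250)² = 80.50.
Rounding up, n = 81.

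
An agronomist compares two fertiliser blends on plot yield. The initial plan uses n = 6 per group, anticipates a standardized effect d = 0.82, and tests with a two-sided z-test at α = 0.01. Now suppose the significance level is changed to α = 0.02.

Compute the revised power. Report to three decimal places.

δ = d·√(n/2) = 0.82 × √(6/2) = 1.4203 (unchanged). New critical value: z_{0.01} = 2.326.
Revised power = Φ(δ − 2.326) + Φ(−δ − 2.326) = Φ(-0.906) + Φ(-3.747) = 0.1825 + 0.0001 = 0.1825.

Power ≈ 0.183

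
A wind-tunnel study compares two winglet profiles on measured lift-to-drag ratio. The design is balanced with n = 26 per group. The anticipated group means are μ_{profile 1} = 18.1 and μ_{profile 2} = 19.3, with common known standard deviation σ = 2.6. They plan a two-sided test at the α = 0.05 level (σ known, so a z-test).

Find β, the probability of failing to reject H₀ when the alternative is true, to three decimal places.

Standardized effect: d = |μ_{profile 1} − μ_{profile 2}| / σ = |18.1 − 19.3| / 2.6 = 0.4615
Noncentrality parameter: δ = d·√(n/2) = 0.4615 × √(26/2) = 1.6641
Two-sided α = 0.05 → critical value z_{0.025} = 1.960.
Power = Φ(δ − 1.960) + Φ(−δ − 1.960) = Φ(-0.296) + Φ(-3.624) = 0.3837 + 0.0001 = 0.3838.
Type II error: β = 1 − power = 1 − 0.3838 = 0.6162.

β ≈ 0.616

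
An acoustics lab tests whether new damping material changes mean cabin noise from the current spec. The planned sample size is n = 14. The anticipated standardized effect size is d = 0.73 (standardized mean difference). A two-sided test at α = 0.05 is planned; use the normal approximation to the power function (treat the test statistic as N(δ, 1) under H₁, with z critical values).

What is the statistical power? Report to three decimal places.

Noncentrality parameter: δ = d·√n = 0.73 × √14 = 2.7314
Two-sided α = 0.05 → critical value z_{0.025} = 1.960.
Power = Φ(δ − 1.960) + Φ(−δ − 1.960) = Φ(0.771) + Φ(-4.691) = 0.7798 + 0.0000 = 0.7798.

Power ≈ 0.780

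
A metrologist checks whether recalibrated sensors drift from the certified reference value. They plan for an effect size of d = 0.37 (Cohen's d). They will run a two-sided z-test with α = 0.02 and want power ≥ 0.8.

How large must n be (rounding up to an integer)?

For power 0.8 need Φ(δ − z_{0.01}) = 0.8, so δ = z_{0.01} + z_{0.20} = 2.326 + 0.842 = 3.168.
(Ignoring the negligible lower-tail rejection probability gives the usual closed-form inversion.)
δ = d·√n ⇒ n = (δ/d)² = (3.168 / 0.37)² = 73.31.
Rounding up, n = 74.

n = 74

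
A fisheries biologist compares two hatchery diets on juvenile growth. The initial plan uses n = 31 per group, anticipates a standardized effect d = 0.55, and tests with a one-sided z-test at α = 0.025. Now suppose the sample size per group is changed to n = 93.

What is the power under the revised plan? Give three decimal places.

With n = 93 per group: δ = d·√(n/2) = 0.55 × √(93/2) = 3.7505. Critical value z_{0.025} = 1.960.
Revised power = Φ(δ − 1.960) = Φ(1.791) = 0.9633.

Power ≈ 0.963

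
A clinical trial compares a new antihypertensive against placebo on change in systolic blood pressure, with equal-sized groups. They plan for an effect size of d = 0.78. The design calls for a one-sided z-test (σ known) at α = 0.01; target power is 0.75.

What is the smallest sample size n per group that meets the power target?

Set Φ(δ − 2.326) = 0.75; then δ − 2.326 = Φ⁻¹(0.75) = 0.674, giving δ = 3.001.
δ = d·√(n/2) ⇒ n = 2(δ/d)² = 2 × (3.001 / 0.78)² = 29.60.
Round up to the next whole unit.

n = 30 per group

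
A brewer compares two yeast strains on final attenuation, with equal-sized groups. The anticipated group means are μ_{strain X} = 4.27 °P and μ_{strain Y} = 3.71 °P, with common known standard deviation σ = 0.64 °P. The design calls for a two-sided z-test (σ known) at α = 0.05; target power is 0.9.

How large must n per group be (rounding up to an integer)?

n = 28 per group

Standardized effect: d = |μ_{strain X} − μ_{strain Y}| / σ = |4.27 − 3.71| / 0.64 = 0.8750
For power 0.9 need Φ(δ − z_{0.025}) = 0.9, so δ = z_{0.025} + z_{0.10} = 1.960 + 1.282 = 3.242.
(For δ > 0 the lower-tail rejection region contributes negligibly to power, so the one-term inversion is standard.)
δ = d·√(n/2) ⇒ n = 2(δ/d)² = 2 × (3.242 / 0.8750)² = 27.45.
Rounding up, n = 28 per group.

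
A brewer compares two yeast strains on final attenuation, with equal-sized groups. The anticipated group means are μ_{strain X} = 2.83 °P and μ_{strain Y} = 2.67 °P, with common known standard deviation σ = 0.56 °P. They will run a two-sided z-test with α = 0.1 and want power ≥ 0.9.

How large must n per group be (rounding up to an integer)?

Standardized effect: d = |μ_{strain X} − μ_{strain Y}| / σ = |2.83 − 2.67| / 0.56 = 0.2857
Set Φ(δ − 1.645) = 0.9; then δ − 1.645 = Φ⁻¹(0.9) = 1.282, giving δ = 2.926.
(The Φ(−δ − z_{α/2}) term is vanishingly small for δ > 0 and is dropped in the standard sample-size formula.)
δ = d·√(n/2) ⇒ n = 2(δ/d)² = 2 × (2.926 / 0.2857)² = 209.81.
Rounding up, n = 210 per group.

n = 210 per group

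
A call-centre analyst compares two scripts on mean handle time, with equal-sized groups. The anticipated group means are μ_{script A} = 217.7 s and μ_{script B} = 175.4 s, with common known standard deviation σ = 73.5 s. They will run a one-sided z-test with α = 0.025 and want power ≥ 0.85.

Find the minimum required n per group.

n = 55 per group

Standardized effect: d = |μ_{script A} − μ_{script B}| / σ = |217.7 − 175.4| / 73.5 = 0.5755
Set Φ(δ − 1.960) = 0.85; then δ − 1.960 = Φ⁻¹(0.85) = 1.036, giving δ = 2.996.
δ = d·√(n/2) ⇒ n = 2(δ/d)² = 2 × (2.996 / 0.5755)² = 54.22.
Rounding up, n = 55 per group.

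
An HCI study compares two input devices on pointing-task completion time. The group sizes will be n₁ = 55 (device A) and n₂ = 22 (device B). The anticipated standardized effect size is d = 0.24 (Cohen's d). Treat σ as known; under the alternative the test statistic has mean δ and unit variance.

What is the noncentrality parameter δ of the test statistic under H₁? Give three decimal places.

δ ≈ 0.951

δ = d / √(1/n₁ + 1/n₂) = 0.24 / √(1/55 + 1/22) = 0.9514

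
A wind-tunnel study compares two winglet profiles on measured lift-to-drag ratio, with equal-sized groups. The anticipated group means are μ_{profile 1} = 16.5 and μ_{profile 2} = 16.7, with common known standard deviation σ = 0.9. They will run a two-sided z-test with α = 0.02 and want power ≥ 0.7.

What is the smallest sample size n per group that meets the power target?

n = 330 per group

Standardized effect: d = |μ_{profile 1} − μ_{profile 2}| / σ = |16.5 − 16.7| / 0.9 = 0.2222
For power 0.7 need Φ(δ − z_{0.01}) = 0.7, so δ = z_{0.01} + z_{0.30} = 2.326 + 0.524 = 2.851.
(Ignoring the negligible lower-tail rejection probability gives the usual closed-form inversion.)
δ = d·√(n/2) ⇒ n = 2(δ/d)² = 2 × (2.851 / 0.2222)² = 329.13.
Rounding up, n = 330 per group.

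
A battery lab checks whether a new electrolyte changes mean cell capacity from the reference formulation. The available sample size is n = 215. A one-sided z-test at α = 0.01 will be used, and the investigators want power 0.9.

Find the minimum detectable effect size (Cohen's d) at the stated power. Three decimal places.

d ≈ 0.246

Required noncentrality: δ = z_{0.01} + z_{0.10} = 2.326 + 1.282 = 3.608.
δ = d·√n ⇒ d = δ/√n = 3.608/√215 = 0.2461.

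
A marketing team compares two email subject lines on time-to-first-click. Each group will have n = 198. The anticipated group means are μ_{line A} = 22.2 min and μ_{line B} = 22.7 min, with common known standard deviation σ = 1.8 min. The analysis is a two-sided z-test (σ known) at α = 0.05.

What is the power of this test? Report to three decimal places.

Standardized effect: d = |μ_{line A} − μ_{line B}| / σ = |22.2 − 22.7| / 1.8 = 0.2778
Noncentrality parameter: δ = d·√(n/2) = 0.2778 × √(198/2) = 2.7639
Two-sided α = 0.05 → critical value z_{0.025} = 1.960.
Power = Φ(δ − 1.960) + Φ(−δ − 1.960) = Φ(0.804) + Φ(-4.724) = 0.7893 + 0.0000 = 0.7893.

Power ≈ 0.789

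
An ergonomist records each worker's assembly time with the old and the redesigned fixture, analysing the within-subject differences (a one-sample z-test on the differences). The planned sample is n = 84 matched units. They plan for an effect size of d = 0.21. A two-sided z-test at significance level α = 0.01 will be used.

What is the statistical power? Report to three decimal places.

Noncentrality parameter: δ = d·√n = 0.21 × √84 = 1.9247
Critical value for a two-sided test at α = 0.01: z_{α/2} = 2.576.
Power = Φ(δ − 2.576) + Φ(−δ − 2.576) = Φ(-0.651) + Φ(-4.501) = 0.2575 + 0.0000 = 0.2575.

Power ≈ 0.257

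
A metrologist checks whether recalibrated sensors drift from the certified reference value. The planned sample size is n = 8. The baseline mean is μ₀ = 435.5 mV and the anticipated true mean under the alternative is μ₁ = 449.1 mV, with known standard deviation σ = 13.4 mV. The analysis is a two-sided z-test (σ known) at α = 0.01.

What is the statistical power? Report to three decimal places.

Standardized effect: d = |μ₁ − μ₀| / σ = |449.1 − 435.5| / 13.4 = 1.0149
Noncentrality parameter: δ = d·√n = 1.0149 × √8 = 2.8706
Critical value for a two-sided test at α = 0.01: z_{α/2} = 2.576.
Power = Φ(δ − 2.576) + Φ(−δ − 2.576) = Φ(0.295) + Φ(-5.446) = 0.6159 + 0.0000 = 0.6159.

Power ≈ 0.616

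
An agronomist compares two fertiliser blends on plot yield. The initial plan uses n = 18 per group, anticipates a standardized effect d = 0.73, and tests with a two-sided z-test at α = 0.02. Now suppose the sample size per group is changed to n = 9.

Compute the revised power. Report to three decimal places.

With n = 9 per group: δ = d·√(n/2) = 0.73 × √(9/2) = 1.5486. Critical value z_{0.01} = 2.326.
Revised power = Φ(δ − 2.326) + Φ(−δ − 2.326) = Φ(-0.778) + Φ(-3.875) = 0.2183 + 0.0001 = 0.2184.

Power ≈ 0.218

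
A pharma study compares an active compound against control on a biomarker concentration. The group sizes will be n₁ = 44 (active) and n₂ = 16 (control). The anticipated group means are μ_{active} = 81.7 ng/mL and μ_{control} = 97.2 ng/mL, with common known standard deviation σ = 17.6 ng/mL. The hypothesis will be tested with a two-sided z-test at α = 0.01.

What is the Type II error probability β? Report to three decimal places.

Standardized effect: d = |μ_{active} − μ_{control}| / σ = |81.7 − 97.2| / 17.6 = 0.8807
Noncentrality parameter: δ = d / √(1/n₁ + 1/n₂) = 0.8807 / √(1/44 + 1/16) = 3.0167
Two-sided α = 0.01 → critical value z_{0.005} = 2.576.
Power = Φ(δ − 2.576) + Φ(−δ − 2.576) = Φ(0.441) + Φ(-5.593) = 0.6703 + 0.0000 = 0.6703.
Type II error: β = 1 − power = 1 − 0.6703 = 0.3297.

β ≈ 0.330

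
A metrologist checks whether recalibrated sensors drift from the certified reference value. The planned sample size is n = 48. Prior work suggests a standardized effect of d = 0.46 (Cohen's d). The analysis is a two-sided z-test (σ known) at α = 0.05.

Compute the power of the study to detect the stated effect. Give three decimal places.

Power ≈ 0.890

Noncentrality parameter: δ = d·√n = 0.46 × √48 = 3.1870
Two-sided α = 0.05 → critical value z_{0.025} = 1.960.
Power = Φ(δ − 1.960) + Φ(−δ − 1.960) = Φ(1.227) + Φ(-5.147) = 0.8901 + 0.0000 = 0.8901.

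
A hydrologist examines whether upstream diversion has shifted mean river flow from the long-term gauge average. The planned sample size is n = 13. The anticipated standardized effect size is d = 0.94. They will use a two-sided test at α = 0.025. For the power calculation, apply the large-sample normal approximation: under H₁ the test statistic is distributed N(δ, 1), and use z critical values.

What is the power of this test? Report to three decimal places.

Noncentrality parameter: δ = d·√n = 0.94 × √13 = 3.3892
Two-sided α = 0.025 → critical value z_{0.0125} = 2.241.
Power = Φ(δ − 2.241) + Φ(−δ − 2.241) = Φ(1.148) + Φ(-5.631) = 0.8745 + 0.0000 = 0.8745.

Power ≈ 0.874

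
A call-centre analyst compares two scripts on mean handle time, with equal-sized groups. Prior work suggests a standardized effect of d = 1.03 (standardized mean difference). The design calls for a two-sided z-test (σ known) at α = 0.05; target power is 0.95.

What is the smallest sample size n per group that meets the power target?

n = 25 per group

For power 0.95 need Φ(δ − z_{0.025}) = 0.95, so δ = z_{0.025} + z_{0.05} = 1.960 + 1.645 = 3.605.
(Ignoring the negligible lower-tail rejection probability gives the usual closed-form inversion.)
δ = d·√(n/2) ⇒ n = 2(δ/d)² = 2 × (3.605 / 1.03)² = 24.50.
Round up to the next whole unit.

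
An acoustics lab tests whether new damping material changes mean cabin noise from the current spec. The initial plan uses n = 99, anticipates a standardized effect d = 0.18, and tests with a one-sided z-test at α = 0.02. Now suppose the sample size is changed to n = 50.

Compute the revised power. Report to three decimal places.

With n = 50: δ = d·√n = 0.18 × √50 = 1.2728. Critical value z_{0.02} = 2.054.
Revised power = Φ(δ − 2.054) = Φ(-0.781) = 0.2174.

Power ≈ 0.217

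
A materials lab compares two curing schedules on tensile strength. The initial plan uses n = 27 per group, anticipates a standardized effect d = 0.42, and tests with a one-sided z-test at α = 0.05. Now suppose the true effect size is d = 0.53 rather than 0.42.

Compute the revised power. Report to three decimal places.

With d = 0.53: δ = d·√(n/2) = 0.53 × √(27/2) = 1.9473. Critical value z_{0.05} = 1.645.
Revised power = Φ(δ − 1.645) = Φ(0.302) = 0.6189.

Power ≈ 0.619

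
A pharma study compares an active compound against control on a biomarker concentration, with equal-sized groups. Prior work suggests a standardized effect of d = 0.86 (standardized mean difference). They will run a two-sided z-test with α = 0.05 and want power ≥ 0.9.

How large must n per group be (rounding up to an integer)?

n = 29 per group

For power 0.9 need Φ(δ − z_{0.025}) = 0.9, so δ = z_{0.025} + z_{0.10} = 1.960 + 1.282 = 3.242.
(The Φ(−δ − z_{α/2}) term is vanishingly small for δ > 0 and is dropped in the standard sample-size formula.)
δ = d·√(n/2) ⇒ n = 2(δ/d)² = 2 × (3.242 / 0.86)² = 28.41.
Round up to the next whole unit.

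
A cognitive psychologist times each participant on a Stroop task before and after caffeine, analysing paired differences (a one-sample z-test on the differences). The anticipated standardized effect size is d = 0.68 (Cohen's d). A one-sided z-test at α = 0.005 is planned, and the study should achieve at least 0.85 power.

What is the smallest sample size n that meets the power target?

n = 29

For power 0.85 need Φ(δ − z_{0.005}) = 0.85, so δ = z_{0.005} + z_{0.15} = 2.576 + 1.036 = 3.612.
δ = d·√n ⇒ n = (δ/d)² = (3.612 / 0.68)² = 28.22.
Rounding up, n = 29.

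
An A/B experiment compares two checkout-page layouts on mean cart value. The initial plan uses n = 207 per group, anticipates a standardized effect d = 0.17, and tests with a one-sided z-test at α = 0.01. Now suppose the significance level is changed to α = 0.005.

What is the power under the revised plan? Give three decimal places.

Power ≈ 0.199

δ = d·√(n/2) = 0.17 × √(207/2) = 1.7295 (unchanged). New critical value: z_{0.005} = 2.576.
Revised power = Φ(δ − 2.576) = Φ(-0.846) = 0.1987.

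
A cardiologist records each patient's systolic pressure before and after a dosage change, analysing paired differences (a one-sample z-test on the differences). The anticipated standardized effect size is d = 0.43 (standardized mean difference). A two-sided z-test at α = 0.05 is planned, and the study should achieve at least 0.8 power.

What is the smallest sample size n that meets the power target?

Set Φ(δ − 1.960) = 0.8; then δ − 1.960 = Φ⁻¹(0.8) = 0.842, giving δ = 2.802.
(The Φ(−δ − z_{α/2}) term is vanishingly small for δ > 0 and is dropped in the standard sample-size formula.)
δ = d·√n ⇒ n = (δ/d)² = (2.802 / 0.43)² = 42.45.
Round up to the next whole unit.

n = 43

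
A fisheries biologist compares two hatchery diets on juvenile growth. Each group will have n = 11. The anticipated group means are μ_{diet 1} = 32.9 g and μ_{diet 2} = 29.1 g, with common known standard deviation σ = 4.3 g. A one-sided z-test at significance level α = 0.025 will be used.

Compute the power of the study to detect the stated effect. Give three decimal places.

Power ≈ 0.545

Standardized effect: d = |μ_{diet 1} − μ_{diet 2}| / σ = |32.9 − 29.1| / 4.3 = 0.8837
Noncentrality parameter: δ = d·√(n/2) = 0.8837 × √(11/2) = 2.0725
Critical value for a one-sided test at α = 0.025: z_α = 1.960.
Power = Φ(δ − 1.960) = Φ(0.113) = 0.5448.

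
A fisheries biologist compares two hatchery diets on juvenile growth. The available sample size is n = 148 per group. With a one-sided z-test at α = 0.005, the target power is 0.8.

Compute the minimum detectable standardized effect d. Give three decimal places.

d ≈ 0.397

Need Φ(δ − 2.576) = 0.8, so δ = 2.576 + 0.842 = 3.417.
δ = d·√(n/2) ⇒ d = δ/√(n/2) = 3.417/√(148/2) = 0.3973.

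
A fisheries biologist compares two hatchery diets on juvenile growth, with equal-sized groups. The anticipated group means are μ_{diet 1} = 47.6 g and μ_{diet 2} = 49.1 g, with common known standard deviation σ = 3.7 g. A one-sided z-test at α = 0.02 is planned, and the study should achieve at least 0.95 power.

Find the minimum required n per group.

Standardized effect: d = |μ_{diet 1} − μ_{diet 2}| / σ = |47.6 − 49.1| / 3.7 = 0.4054
Set Φ(δ − 2.054) = 0.95; then δ − 2.054 = Φ⁻¹(0.95) = 1.645, giving δ = 3.699.
δ = d·√(n/2) ⇒ n = 2(δ/d)² = 2 × (3.699 / 0.4054)² = 166.47.
Rounding up, n = 167 per group.

n = 167 per group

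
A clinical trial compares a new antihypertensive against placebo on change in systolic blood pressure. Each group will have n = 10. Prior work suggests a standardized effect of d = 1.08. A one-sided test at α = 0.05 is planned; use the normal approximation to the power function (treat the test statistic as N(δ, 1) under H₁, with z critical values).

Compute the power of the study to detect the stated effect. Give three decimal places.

Noncentrality parameter: δ = d·√(n/2) = 1.08 × √(10/2) = 2.4150
Critical value for a one-sided test at α = 0.05: z_α = 1.645.
Power = P(Z > 1.645 − δ) = Φ(0.770) = 0.7794.

Power ≈ 0.779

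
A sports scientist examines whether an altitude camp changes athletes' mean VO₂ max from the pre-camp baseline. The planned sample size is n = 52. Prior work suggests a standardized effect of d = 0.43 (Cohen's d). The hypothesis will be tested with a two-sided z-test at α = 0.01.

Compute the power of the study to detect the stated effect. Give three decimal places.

Noncentrality parameter: δ = d·√n = 0.43 × √52 = 3.1008
Two-sided α = 0.01 → critical value z_{0.005} = 2.576.
Power = Φ(δ − 2.576) + Φ(−δ − 2.576) = Φ(0.525) + Φ(-5.677) = 0.7002 + 0.0000 = 0.7002.

Power ≈ 0.700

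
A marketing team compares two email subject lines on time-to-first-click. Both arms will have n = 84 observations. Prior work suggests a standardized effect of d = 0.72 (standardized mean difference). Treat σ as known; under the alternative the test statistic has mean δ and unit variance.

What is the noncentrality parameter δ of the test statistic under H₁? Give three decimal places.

The noncentrality parameter scales effect size by the design's sample-size factor: δ = d·√(n/2) = 0.72 × √(84/2) = 4.6661

δ ≈ 4.666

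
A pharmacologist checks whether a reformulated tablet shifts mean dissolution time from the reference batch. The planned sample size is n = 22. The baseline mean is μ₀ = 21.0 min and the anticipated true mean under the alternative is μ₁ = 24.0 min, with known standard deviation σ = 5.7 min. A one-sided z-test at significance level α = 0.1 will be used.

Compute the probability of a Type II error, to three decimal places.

β ≈ 0.118

Standardized effect: d = |μ₁ − μ₀| / σ = |24.0 − 21.0| / 5.7 = 0.5263
Noncentrality parameter: δ = d·√n = 0.5263 × √22 = 2.4686
Critical value for a one-sided test at α = 0.1: z_α = 1.282.
Power = P(Z > 1.282 − δ) = Φ(1.187) = 0.8824.
Type II error: β = 1 − power = 1 − 0.8824 = 0.1176.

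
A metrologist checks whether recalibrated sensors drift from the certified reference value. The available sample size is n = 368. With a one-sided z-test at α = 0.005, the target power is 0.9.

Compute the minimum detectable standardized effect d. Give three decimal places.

d ≈ 0.201

Required noncentrality: δ = z_{0.005} + z_{0.10} = 2.576 + 1.282 = 3.857.
δ = d·√n ⇒ d = δ/√n = 3.857/√368 = 0.2011.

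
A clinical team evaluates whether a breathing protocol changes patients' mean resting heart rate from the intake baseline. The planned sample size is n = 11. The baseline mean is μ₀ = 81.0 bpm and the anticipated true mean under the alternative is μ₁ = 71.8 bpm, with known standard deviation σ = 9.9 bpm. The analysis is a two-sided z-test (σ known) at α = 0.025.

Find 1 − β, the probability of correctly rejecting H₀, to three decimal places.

Standardized effect: d = |μ₁ − μ₀| / σ = |71.8 − 81.0| / 9.9 = 0.9293
Noncentrality parameter: δ = d·√n = 0.9293 × √11 = 3.0821
Two-sided α = 0.025 → critical value z_{0.0125} = 2.241.
Power = Φ(δ − 2.241) + Φ(−δ − 2.241) = Φ(0.841) + Φ(-5.324) = 0.7997 + 0.0000 = 0.7997.

Power ≈ 0.800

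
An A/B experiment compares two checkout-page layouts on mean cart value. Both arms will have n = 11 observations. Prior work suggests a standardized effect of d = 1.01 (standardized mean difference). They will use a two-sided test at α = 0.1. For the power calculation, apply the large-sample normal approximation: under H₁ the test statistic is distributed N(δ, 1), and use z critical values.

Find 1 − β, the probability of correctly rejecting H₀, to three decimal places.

Power ≈ 0.765

Noncentrality parameter: δ = d·√(n/2) = 1.01 × √(11/2) = 2.3687
Critical value for a two-sided test at α = 0.1: z_{α/2} = 1.645.
Power = Φ(δ − 1.645) + Φ(−δ − 1.645) = Φ(0.724) + Φ(-4.014) = 0.7654 + 0.0000 = 0.7654.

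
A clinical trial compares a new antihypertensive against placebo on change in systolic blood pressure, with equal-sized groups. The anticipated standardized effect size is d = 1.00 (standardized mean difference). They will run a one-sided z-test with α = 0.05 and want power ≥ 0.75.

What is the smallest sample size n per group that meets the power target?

n = 11 per group

For power 0.75 need Φ(δ − z_{0.05}) = 0.75, so δ = z_{0.05} + z_{0.25} = 1.645 + 0.674 = 2.319.
δ = d·√(n/2) ⇒ n = 2(δ/d)² = 2 × (2.319 / 1.00)² = 10.76.
Round up to the next whole unit.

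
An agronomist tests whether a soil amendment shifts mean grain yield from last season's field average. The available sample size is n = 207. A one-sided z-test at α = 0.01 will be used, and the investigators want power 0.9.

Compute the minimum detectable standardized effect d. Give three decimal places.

d ≈ 0.251

Required noncentrality: δ = z_{0.01} + z_{0.10} = 2.326 + 1.282 = 3.608.
δ = d·√n ⇒ d = δ/√n = 3.608/√207 = 0.2508.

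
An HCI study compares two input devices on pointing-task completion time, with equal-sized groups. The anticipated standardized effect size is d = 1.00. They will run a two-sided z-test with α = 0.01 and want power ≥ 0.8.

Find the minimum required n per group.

n = 24 per group

Set Φ(δ − 2.576) = 0.8; then δ − 2.576 = Φ⁻¹(0.8) = 0.842, giving δ = 3.417.
(For δ > 0 the lower-tail rejection region contributes negligibly to power, so the one-term inversion is standard.)
δ = d·√(n/2) ⇒ n = 2(δ/d)² = 2 × (3.417 / 1.00)² = 23.36.
Round up to the next whole unit.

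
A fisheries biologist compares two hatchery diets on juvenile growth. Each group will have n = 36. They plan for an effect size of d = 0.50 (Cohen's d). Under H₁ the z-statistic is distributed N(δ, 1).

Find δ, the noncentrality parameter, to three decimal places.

δ = d·√(n/2) = 0.50 × √(36/2) = 2.1213

δ ≈ 2.121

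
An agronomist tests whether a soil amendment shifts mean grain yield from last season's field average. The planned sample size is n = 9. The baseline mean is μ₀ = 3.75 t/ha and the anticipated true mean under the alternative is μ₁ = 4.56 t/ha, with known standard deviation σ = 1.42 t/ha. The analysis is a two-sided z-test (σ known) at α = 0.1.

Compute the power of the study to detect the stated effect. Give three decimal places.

Standardized effect: d = |μ₁ − μ₀| / σ = |4.56 − 3.75| / 1.42 = 0.5704
Noncentrality parameter: δ = d·√n = 0.5704 × √9 = 1.7113
Critical value for a two-sided test at α = 0.1: z_{α/2} = 1.645.
Power = Φ(δ − 1.645) + Φ(−δ − 1.645) = Φ(0.066) + Φ(-3.356) = 0.5265 + 0.0004 = 0.5269.

Power ≈ 0.527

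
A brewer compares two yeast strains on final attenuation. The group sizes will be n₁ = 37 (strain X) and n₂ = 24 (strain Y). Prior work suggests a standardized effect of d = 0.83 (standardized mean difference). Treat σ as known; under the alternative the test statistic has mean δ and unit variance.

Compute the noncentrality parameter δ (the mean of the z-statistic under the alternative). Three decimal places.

δ ≈ 3.167

The noncentrality parameter scales effect size by the design's sample-size factor: δ = d / √(1/n₁ + 1/n₂) = 0.83 / √(1/37 + 1/24) = 3.1668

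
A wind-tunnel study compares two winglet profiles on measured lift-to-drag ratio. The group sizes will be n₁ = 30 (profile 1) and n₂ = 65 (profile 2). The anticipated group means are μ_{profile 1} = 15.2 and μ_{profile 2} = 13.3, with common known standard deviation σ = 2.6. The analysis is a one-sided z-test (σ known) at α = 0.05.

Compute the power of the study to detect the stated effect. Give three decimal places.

Standardized effect: d = |μ_{profile 1} − μ_{profile 2}| / σ = |15.2 − 13.3| / 2.6 = 0.7308
Noncentrality parameter: δ = d / √(1/n₁ + 1/n₂) = 0.7308 / √(1/30 + 1/65) = 3.3108
Critical value for a one-sided test at α = 0.05: z_α = 1.645.
Power = Φ(δ − 1.645) = Φ(1.666) = 0.9521.

Power ≈ 0.952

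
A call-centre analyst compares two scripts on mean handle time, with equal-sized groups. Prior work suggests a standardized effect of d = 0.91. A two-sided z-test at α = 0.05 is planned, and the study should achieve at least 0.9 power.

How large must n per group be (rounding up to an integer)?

For power 0.9 need Φ(δ − z_{0.025}) = 0.9, so δ = z_{0.025} + z_{0.10} = 1.960 + 1.282 = 3.242.
(Ignoring the negligible lower-tail rejection probability gives the usual closed-form inversion.)
δ = d·√(n/2) ⇒ n = 2(δ/d)² = 2 × (3.242 / 0.91)² = 25.38.
Round up to the next whole unit.

n = 26 per group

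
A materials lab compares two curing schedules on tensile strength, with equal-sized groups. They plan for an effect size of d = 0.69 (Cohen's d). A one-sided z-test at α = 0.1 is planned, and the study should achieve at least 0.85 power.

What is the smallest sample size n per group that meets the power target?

n = 23 per group

Set Φ(δ − 1.282) = 0.85; then δ − 1.282 = Φ⁻¹(0.85) = 1.036, giving δ = 2.318.
δ = d·√(n/2) ⇒ n = 2(δ/d)² = 2 × (2.318 / 0.69)² = 22.57.
Round up to the next whole unit.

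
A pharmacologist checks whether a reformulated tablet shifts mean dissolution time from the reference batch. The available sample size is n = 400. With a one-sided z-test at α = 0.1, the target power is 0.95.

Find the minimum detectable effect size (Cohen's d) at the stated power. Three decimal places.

d ≈ 0.146

Required noncentrality: δ = z_{0.1} + z_{0.05} = 1.282 + 1.645 = 2.926.
δ = d·√n ⇒ d = δ/√n = 2.926/√400 = 0.1463.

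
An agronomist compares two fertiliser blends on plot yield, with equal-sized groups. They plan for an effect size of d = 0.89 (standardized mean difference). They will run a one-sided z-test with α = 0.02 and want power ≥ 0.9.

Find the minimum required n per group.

For power 0.9 need Φ(δ − z_{0.02}) = 0.9, so δ = z_{0.02} + z_{0.10} = 2.054 + 1.282 = 3.335.
δ = d·√(n/2) ⇒ n = 2(δ/d)² = 2 × (3.335 / 0.89)² = 28.09.
Rounding up, n = 29 per group.

n = 29 per group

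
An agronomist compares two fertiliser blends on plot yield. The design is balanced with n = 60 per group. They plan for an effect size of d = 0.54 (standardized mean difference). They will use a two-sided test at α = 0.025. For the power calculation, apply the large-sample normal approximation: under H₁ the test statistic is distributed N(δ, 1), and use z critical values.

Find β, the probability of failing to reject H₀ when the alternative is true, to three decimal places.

β ≈ 0.237

Noncentrality parameter: δ = d·√(n/2) = 0.54 × √(60/2) = 2.9577
Two-sided α = 0.025 → critical value z_{0.0125} = 2.241.
Power = Φ(δ − 2.241) + Φ(−δ − 2.241) = Φ(0.716) + Φ(-5.199) = 0.7631 + 0.0000 = 0.7631.
Type II error: β = 1 − power = 1 − 0.7631 = 0.2369.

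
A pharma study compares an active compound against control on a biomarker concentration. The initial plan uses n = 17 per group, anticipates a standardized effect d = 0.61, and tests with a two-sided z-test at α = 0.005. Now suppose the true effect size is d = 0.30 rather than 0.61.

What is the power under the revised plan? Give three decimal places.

With d = 0.30: δ = d·√(n/2) = 0.30 × √(17/2) = 0.8746. Critical value z_{0.0025} = 2.807.
Revised power = Φ(δ − 2.807) + Φ(−δ − 2.807) = Φ(-1.932) + Φ(-3.682) = 0.0267 + 0.0001 = 0.0268.

Power ≈ 0.027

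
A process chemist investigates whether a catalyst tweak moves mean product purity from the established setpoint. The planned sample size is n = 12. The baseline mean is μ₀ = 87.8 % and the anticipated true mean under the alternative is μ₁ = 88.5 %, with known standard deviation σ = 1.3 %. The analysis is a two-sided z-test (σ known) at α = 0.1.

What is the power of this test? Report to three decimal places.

Power ≈ 0.587

Standardized effect: d = |μ₁ − μ₀| / σ = |88.5 − 87.8| / 1.3 = 0.5385
Noncentrality parameter: δ = d·√n = 0.5385 × √12 = 1.8653
Critical value for a two-sided test at α = 0.1: z_{α/2} = 1.645.
Power = Φ(δ − 1.645) + Φ(−δ − 1.645) = Φ(0.220) + Φ(-3.510) = 0.5872 + 0.0002 = 0.5875.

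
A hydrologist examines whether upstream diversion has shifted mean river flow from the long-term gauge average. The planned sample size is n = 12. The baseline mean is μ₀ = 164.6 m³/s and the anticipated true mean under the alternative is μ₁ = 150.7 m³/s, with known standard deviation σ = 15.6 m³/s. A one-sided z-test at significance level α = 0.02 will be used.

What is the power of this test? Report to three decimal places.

Power ≈ 0.849

Standardized effect: d = |μ₁ − μ₀| / σ = |150.7 − 164.6| / 15.6 = 0.8910
Noncentrality parameter: δ = d·√n = 0.8910 × √12 = 3.0866
One-sided α = 0.02 → critical value z_{0.02} = 2.054.
Power = Φ(δ − 2.054) = Φ(1.033) = 0.8492.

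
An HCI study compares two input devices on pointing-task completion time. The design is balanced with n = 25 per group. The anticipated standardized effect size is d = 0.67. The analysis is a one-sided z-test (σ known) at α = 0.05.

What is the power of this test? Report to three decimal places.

Power ≈ 0.765

Noncentrality parameter: δ = d·√(n/2) = 0.67 × √(25/2) = 2.3688
Critical value for a one-sided test at α = 0.05: z_α = 1.645.
Power = Φ(δ − 1.645) = Φ(0.724) = 0.7655.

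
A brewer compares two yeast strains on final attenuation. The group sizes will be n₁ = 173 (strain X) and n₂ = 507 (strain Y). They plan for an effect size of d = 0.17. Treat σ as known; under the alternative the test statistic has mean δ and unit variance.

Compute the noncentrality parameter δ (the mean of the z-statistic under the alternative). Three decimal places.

δ ≈ 1.931

δ = d / √(1/n₁ + 1/n₂) = 0.17 / √(1/173 + 1/507) = 1.9307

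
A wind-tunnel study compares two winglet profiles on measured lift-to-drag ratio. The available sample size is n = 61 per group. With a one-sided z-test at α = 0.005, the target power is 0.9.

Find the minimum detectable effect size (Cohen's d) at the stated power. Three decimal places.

d ≈ 0.698

Required noncentrality: δ = z_{0.005} + z_{0.10} = 2.576 + 1.282 = 3.857.
δ = d·√(n/2) ⇒ d = δ/√(n/2) = 3.857/√(61/2) = 0.6985.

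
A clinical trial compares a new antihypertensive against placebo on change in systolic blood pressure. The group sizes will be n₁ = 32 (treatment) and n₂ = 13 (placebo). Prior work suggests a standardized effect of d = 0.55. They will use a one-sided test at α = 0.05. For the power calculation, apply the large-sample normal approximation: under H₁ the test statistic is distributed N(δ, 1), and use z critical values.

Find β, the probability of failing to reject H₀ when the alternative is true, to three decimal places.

β ≈ 0.489

Noncentrality parameter: δ = d / √(1/n₁ + 1/n₂) = 0.55 / √(1/32 + 1/13) = 1.6723
Critical value for a one-sided test at α = 0.05: z_α = 1.645.
Power = Φ(δ − 1.645) = Φ(0.027) = 0.5109.
Type II error: β = 1 − power = 1 − 0.5109 = 0.4891.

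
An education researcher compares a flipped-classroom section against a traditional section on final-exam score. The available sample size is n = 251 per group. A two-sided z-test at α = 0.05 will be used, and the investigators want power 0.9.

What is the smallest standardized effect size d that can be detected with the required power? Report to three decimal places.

d ≈ 0.289

Required noncentrality: δ = z_{0.025} + z_{0.10} = 1.960 + 1.282 = 3.242.
(The second rejection-region term Φ(−δ − z_{α/2}) is negligible and dropped.)
δ = d·√(n/2) ⇒ d = δ/√(n/2) = 3.242/√(251/2) = 0.2894.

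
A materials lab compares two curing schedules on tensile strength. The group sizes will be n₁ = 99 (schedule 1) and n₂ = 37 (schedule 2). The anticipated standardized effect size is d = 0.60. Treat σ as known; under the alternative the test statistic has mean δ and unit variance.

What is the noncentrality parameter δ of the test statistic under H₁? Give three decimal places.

δ ≈ 3.114

The noncentrality parameter scales effect size by the design's sample-size factor: δ = d / √(1/n₁ + 1/n₂) = 0.60 / √(1/99 + 1/37) = 3.1139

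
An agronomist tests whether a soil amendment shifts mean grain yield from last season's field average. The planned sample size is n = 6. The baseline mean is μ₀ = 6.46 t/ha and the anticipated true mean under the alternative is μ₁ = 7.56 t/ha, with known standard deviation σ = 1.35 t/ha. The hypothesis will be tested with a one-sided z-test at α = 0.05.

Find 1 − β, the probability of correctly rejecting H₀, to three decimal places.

Standardized effect: d = |μ₁ − μ₀| / σ = |7.56 − 6.46| / 1.35 = 0.8148
Noncentrality parameter: δ = d·√n = 0.8148 × √6 = 1.9959
One-sided α = 0.05 → critical value z_{0.05} = 1.645.
Power = Φ(δ − 1.645) = Φ(0.351) = 0.6372.

Power ≈ 0.637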